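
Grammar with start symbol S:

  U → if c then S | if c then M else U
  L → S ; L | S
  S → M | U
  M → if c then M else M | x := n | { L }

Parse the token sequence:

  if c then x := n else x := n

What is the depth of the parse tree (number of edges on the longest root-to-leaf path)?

3

[S [M if c then [M x := n] else [M x := n]]]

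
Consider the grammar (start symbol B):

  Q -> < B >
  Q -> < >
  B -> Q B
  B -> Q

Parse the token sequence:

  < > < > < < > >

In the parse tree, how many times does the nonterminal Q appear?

[B [Q < >] [B [Q < >] [B [Q < [B [Q < >]] >]]]]

4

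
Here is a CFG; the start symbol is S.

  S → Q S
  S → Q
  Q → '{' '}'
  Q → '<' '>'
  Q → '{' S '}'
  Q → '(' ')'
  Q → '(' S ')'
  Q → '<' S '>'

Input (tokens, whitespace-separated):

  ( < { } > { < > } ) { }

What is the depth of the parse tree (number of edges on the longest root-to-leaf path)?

[S [Q ( [S [Q < [S [Q { }]] >] [S [Q { [S [Q < >]] }]]] )] [S [Q { }]]]

7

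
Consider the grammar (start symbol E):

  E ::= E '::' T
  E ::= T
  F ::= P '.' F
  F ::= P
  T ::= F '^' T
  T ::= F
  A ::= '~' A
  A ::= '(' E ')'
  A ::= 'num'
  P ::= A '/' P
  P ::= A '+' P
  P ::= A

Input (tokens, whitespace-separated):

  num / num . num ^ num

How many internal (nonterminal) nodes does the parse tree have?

14

[E [T [F [P [A num] / [P [A num]]] . [F [P [A num]]]] ^ [T [F [P [A num]]]]]]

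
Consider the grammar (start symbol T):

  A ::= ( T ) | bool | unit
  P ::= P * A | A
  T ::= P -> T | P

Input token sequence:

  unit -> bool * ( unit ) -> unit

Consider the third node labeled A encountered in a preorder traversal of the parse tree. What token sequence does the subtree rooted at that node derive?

[T [P [A unit]] -> [T [P [P [A bool]] * [A ( [T [P [A unit]]] )]] -> [T [P [A unit]]]]]

( unit )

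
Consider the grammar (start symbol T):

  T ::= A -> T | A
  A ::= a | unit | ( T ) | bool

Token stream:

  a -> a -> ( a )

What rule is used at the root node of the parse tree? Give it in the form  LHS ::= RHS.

T ::= A -> T

[T [A a] -> [T [A a] -> [T [A ( [T [A a]] )]]]]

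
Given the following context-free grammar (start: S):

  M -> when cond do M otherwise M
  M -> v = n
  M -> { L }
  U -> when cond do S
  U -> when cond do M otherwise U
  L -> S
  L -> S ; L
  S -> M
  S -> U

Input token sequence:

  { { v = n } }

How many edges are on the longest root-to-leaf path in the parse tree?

8

[S [M { [L [S [M { [L [S [M v = n]]] }]]] }]]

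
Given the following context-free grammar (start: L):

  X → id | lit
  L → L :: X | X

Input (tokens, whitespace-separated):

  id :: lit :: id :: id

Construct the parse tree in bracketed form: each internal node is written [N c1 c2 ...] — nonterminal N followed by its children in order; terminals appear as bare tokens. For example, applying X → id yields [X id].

[L [L [L [L [X id]] :: [X lit]] :: [X id]] :: [X id]]

L
L :: X
L :: X :: X
L :: X :: X :: X
X :: X :: X :: X
id :: X :: X :: X
id :: lit :: X :: X
id :: lit :: id :: X
id :: lit :: id :: id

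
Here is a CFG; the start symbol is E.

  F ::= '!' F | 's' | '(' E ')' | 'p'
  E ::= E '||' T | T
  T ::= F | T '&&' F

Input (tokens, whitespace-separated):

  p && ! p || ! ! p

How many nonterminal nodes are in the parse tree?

[E [E [T [T [F p]] && [F ! [F p]]]] || [T [F ! [F ! [F p]]]]]

11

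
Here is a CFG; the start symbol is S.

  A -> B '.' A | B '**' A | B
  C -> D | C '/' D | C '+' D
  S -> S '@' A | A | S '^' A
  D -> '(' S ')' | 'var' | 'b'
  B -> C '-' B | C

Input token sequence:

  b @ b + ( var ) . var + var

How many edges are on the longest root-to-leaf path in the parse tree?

[S [S [A [B [C [D b]]]]] @ [A [B [C [C [D b]] + [D ( [S [A [B [C [D var]]]]] )]]] . [A [B [C [C [D var]] + [D var]]]]]]

10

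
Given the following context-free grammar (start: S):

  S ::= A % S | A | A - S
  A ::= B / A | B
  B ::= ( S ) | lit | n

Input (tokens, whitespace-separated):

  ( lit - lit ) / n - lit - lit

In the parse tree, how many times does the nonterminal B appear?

[S [A [B ( [S [A [B lit]] - [S [A [B lit]]]] )] / [A [B n]]] - [S [A [B lit]] - [S [A [B lit]]]]]

6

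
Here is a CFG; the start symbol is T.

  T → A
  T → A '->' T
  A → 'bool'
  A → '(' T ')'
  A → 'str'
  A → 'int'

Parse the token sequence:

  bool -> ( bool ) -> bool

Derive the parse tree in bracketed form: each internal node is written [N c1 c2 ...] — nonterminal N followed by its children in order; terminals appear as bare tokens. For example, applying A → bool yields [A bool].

[T [A bool] -> [T [A ( [T [A bool]] )] -> [T [A bool]]]]

T
A -> T
bool -> T
bool -> A -> T
bool -> ( T ) -> T
bool -> ( A ) -> T
bool -> ( bool ) -> T
bool -> ( bool ) -> A
bool -> ( bool ) -> bool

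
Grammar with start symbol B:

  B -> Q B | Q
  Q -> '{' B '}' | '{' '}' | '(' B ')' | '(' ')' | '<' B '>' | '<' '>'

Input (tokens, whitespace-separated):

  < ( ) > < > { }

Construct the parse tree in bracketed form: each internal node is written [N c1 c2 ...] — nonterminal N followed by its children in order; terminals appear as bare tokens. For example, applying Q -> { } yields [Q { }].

B
Q B
< B > B
< Q > B
< ( ) > B
< ( ) > Q B
< ( ) > < > B
< ( ) > < > Q
< ( ) > < > { }

[B [Q < [B [Q ( )]] >] [B [Q < >] [B [Q { }]]]]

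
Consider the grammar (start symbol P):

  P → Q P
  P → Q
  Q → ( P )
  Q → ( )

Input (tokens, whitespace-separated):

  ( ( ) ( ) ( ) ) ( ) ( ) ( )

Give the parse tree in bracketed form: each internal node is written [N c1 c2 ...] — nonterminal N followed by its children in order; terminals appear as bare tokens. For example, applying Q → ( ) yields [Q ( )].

[P [Q ( [P [Q ( )] [P [Q ( )] [P [Q ( )]]]] )] [P [Q ( )] [P [Q ( )] [P [Q ( )]]]]]

P
Q P
( P ) P
( Q P ) P
( ( ) P ) P
( ( ) Q P ) P
( ( ) ( ) P ) P
( ( ) ( ) Q ) P
( ( ) ( ) ( ) ) P
( ( ) ( ) ( ) ) Q P
( ( ) ( ) ( ) ) ( ) P
( ( ) ( ) ( ) ) ( ) Q P
( ( ) ( ) ( ) ) ( ) ( ) P
( ( ) ( ) ( ) ) ( ) ( ) Q
( ( ) ( ) ( ) ) ( ) ( ) ( )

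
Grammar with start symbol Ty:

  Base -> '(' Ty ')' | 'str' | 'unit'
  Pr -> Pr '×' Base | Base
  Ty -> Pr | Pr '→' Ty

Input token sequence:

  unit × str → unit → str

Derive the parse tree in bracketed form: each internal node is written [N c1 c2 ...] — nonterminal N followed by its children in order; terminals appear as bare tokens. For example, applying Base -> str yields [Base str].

[Ty [Pr [Pr [Base unit]] × [Base str]] → [Ty [Pr [Base unit]] → [Ty [Pr [Base str]]]]]

Ty
Pr → Ty
Pr × Base → Ty
Base × Base → Ty
unit × Base → Ty
unit × str → Ty
unit × str → Pr → Ty
unit × str → Base → Ty
unit × str → unit → Ty
unit × str → unit → Pr
unit × str → unit → Base
unit × str → unit → str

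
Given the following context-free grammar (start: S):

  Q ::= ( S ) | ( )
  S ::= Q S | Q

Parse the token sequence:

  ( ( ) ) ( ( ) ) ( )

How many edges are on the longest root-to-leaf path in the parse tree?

[S [Q ( [S [Q ( )]] )] [S [Q ( [S [Q ( )]] )] [S [Q ( )]]]]

5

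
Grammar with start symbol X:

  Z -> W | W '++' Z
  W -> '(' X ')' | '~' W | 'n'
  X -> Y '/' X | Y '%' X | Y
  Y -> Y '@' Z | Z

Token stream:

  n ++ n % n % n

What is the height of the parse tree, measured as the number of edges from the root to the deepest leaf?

[X [Y [Z [W n] ++ [Z [W n]]]] % [X [Y [Z [W n]]] % [X [Y [Z [W n]]]]]]

6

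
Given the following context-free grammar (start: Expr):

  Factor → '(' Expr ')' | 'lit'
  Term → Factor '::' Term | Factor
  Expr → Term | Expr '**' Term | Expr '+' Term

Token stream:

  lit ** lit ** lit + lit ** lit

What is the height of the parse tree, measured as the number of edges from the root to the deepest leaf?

[Expr [Expr [Expr [Expr [Expr [Term [Factor lit]]] ** [Term [Factor lit]]] ** [Term [Factor lit]]] + [Term [Factor lit]]] ** [Term [Factor lit]]]

7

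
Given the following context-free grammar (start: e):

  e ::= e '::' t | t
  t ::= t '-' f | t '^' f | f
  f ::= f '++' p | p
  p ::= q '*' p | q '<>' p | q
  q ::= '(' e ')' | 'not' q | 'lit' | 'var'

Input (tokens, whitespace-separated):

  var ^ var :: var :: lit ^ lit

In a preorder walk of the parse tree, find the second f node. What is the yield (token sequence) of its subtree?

var

[e [e [e [t [t [f [p [q var]]]] ^ [f [p [q var]]]]] :: [t [f [p [q var]]]]] :: [t [t [f [p [q lit]]]] ^ [f [p [q lit]]]]]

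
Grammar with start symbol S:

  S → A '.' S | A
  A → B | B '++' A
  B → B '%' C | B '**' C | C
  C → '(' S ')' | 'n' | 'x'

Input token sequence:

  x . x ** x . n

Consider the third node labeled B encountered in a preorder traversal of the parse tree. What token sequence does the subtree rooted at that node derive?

[S [A [B [C x]]] . [S [A [B [B [C x]] ** [C x]]] . [S [A [B [C n]]]]]]

x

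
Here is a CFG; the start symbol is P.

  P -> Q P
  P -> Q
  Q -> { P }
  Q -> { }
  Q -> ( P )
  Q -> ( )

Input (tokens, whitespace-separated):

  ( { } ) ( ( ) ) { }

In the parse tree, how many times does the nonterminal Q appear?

[P [Q ( [P [Q { }]] )] [P [Q ( [P [Q ( )]] )] [P [Q { }]]]]

5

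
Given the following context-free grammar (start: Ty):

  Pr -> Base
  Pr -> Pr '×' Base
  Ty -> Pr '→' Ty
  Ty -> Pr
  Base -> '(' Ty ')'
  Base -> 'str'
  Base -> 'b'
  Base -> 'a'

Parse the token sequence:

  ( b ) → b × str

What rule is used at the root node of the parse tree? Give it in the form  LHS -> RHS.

[Ty [Pr [Base ( [Ty [Pr [Base b]]] )]] → [Ty [Pr [Pr [Base b]] × [Base str]]]]

Ty -> Pr '→' Ty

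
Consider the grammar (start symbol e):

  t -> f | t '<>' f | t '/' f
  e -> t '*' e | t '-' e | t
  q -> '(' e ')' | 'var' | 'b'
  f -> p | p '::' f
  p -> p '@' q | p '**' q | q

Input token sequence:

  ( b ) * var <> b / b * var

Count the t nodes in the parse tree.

6

[e [t [f [p [q ( [e [t [f [p [q b]]]]] )]]]] * [e [t [t [t [f [p [q var]]]] <> [f [p [q b]]]] / [f [p [q b]]]] * [e [t [f [p [q var]]]]]]]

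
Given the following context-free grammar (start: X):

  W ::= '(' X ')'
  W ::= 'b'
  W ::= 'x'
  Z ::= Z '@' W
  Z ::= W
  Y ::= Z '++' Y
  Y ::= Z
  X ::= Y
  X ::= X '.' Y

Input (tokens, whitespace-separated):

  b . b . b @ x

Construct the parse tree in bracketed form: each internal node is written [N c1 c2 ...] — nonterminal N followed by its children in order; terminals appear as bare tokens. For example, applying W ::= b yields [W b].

X
X . Y
X . Y . Y
Y . Y . Y
Z . Y . Y
W . Y . Y
b . Y . Y
b . Z . Y
b . W . Y
b . b . Y
b . b . Z
b . b . Z @ W
b . b . W @ W
b . b . b @ W
b . b . b @ x

[X [X [X [Y [Z [W b]]]] . [Y [Z [W b]]]] . [Y [Z [Z [W b]] @ [W x]]]]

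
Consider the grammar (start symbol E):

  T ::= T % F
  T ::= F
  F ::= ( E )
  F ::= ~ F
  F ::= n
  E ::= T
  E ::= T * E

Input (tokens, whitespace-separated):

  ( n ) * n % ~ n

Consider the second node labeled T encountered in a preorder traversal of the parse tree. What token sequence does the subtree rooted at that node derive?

[E [T [F ( [E [T [F n]]] )]] * [E [T [T [F n]] % [F ~ [F n]]]]]

n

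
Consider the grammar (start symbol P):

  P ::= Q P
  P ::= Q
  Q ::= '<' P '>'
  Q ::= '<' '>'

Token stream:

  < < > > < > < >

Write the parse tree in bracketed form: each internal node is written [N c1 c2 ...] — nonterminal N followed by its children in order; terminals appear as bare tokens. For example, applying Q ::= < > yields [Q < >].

[P [Q < [P [Q < >]] >] [P [Q < >] [P [Q < >]]]]

P
Q P
< P > P
< Q > P
< < > > P
< < > > Q P
< < > > < > P
< < > > < > Q
< < > > < > < >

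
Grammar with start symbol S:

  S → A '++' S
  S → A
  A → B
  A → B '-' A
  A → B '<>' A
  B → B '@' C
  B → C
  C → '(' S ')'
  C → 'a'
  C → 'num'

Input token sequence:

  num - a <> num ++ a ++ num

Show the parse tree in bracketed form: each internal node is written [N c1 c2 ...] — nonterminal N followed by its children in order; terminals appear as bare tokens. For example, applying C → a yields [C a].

S
A ++ S
B - A ++ S
C - A ++ S
num - A ++ S
num - B <> A ++ S
num - C <> A ++ S
num - a <> A ++ S
num - a <> B ++ S
num - a <> C ++ S
num - a <> num ++ S
num - a <> num ++ A ++ S
num - a <> num ++ B ++ S
num - a <> num ++ C ++ S
num - a <> num ++ a ++ S
num - a <> num ++ a ++ A
num - a <> num ++ a ++ B
num - a <> num ++ a ++ C
num - a <> num ++ a ++ num

[S [A [B [C num]] - [A [B [C a]] <> [A [B [C num]]]]] ++ [S [A [B [C a]]] ++ [S [A [B [C num]]]]]]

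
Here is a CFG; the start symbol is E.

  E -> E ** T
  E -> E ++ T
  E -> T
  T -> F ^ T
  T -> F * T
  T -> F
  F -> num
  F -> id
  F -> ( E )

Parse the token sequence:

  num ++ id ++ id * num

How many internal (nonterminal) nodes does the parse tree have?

11

[E [E [E [T [F num]]] ++ [T [F id]]] ++ [T [F id] * [T [F num]]]]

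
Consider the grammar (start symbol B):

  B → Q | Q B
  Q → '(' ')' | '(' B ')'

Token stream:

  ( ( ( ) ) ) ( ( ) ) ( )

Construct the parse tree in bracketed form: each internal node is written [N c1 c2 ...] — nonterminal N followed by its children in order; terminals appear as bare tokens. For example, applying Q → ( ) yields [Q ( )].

B
Q B
( B ) B
( Q ) B
( ( B ) ) B
( ( Q ) ) B
( ( ( ) ) ) B
( ( ( ) ) ) Q B
( ( ( ) ) ) ( B ) B
( ( ( ) ) ) ( Q ) B
( ( ( ) ) ) ( ( ) ) B
( ( ( ) ) ) ( ( ) ) Q
( ( ( ) ) ) ( ( ) ) ( )

[B [Q ( [B [Q ( [B [Q ( )]] )]] )] [B [Q ( [B [Q ( )]] )] [B [Q ( )]]]]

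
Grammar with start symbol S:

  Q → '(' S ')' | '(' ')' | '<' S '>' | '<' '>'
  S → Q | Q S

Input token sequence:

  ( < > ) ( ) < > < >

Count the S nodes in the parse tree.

[S [Q ( [S [Q < >]] )] [S [Q ( )] [S [Q < >] [S [Q < >]]]]]

5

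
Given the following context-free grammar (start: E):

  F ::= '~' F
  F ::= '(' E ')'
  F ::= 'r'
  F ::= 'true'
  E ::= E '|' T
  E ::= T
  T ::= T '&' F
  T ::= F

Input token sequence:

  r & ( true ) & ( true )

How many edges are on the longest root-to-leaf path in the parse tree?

[E [T [T [T [F r]] & [F ( [E [T [F true]]] )]] & [F ( [E [T [F true]]] )]]]

7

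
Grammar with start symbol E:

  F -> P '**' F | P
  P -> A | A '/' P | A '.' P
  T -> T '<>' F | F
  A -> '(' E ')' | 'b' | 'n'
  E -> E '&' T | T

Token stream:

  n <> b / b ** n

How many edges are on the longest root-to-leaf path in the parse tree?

[E [T [T [F [P [A n]]]] <> [F [P [A b] / [P [A b]]] ** [F [P [A n]]]]]]

6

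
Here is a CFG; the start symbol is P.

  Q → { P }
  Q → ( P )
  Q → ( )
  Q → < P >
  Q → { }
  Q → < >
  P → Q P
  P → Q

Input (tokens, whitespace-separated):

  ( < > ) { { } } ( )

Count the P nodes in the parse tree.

5

[P [Q ( [P [Q < >]] )] [P [Q { [P [Q { }]] }] [P [Q ( )]]]]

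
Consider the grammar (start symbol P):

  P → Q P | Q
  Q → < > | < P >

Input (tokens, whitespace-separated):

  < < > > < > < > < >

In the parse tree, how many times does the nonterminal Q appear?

[P [Q < [P [Q < >]] >] [P [Q < >] [P [Q < >] [P [Q < >]]]]]

5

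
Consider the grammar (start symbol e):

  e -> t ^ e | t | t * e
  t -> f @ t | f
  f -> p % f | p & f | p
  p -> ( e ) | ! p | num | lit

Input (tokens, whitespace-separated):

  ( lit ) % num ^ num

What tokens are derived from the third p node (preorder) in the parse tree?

num

[e [t [f [p ( [e [t [f [p lit]]]] )] % [f [p num]]]] ^ [e [t [f [p num]]]]]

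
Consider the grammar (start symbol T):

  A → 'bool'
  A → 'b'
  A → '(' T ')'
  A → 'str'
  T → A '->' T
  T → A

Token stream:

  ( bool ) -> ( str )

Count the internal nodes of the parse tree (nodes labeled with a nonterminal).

8

[T [A ( [T [A bool]] )] -> [T [A ( [T [A str]] )]]]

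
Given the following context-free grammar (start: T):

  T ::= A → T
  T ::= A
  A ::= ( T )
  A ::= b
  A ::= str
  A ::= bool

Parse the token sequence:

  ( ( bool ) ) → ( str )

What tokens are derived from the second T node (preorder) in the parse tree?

[T [A ( [T [A ( [T [A bool]] )]] )] → [T [A ( [T [A str]] )]]]

( bool )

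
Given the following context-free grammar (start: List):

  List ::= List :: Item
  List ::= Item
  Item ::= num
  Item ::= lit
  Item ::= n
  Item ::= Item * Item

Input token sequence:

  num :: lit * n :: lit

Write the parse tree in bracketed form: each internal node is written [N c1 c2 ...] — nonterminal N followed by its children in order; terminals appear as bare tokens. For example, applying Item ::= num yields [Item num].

[List [List [List [Item num]] :: [Item [Item lit] * [Item n]]] :: [Item lit]]

List
List :: Item
List :: Item :: Item
Item :: Item :: Item
num :: Item :: Item
num :: Item * Item :: Item
num :: lit * Item :: Item
num :: lit * n :: Item
num :: lit * n :: lit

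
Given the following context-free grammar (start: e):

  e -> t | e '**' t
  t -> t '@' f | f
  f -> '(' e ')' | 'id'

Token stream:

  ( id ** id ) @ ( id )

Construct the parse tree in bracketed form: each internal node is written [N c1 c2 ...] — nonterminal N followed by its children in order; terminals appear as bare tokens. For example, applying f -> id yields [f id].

[e [t [t [f ( [e [e [t [f id]]] ** [t [f id]]] )]] @ [f ( [e [t [f id]]] )]]]

e
t
t @ f
f @ f
( e ) @ f
( e ** t ) @ f
( t ** t ) @ f
( f ** t ) @ f
( id ** t ) @ f
( id ** f ) @ f
( id ** id ) @ f
( id ** id ) @ ( e )
( id ** id ) @ ( t )
( id ** id ) @ ( f )
( id ** id ) @ ( id )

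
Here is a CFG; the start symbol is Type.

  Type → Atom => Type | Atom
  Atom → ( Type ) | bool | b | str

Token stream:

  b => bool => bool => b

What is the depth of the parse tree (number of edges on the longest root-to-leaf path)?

[Type [Atom b] => [Type [Atom bool] => [Type [Atom bool] => [Type [Atom b]]]]]

5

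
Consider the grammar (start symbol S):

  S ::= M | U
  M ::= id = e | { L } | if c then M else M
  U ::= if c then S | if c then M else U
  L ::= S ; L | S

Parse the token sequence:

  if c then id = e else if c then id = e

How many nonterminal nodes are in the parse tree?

[S [U if c then [M id = e] else [U if c then [S [M id = e]]]]]

6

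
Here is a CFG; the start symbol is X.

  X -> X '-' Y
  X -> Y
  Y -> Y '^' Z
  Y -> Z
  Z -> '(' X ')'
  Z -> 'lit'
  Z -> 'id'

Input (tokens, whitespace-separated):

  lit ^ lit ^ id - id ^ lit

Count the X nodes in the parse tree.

2

[X [X [Y [Y [Y [Z lit]] ^ [Z lit]] ^ [Z id]]] - [Y [Y [Z id]] ^ [Z lit]]]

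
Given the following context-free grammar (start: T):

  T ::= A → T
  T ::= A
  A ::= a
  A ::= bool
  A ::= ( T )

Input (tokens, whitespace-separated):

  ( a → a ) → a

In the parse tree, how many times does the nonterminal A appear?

[T [A ( [T [A a] → [T [A a]]] )] → [T [A a]]]

4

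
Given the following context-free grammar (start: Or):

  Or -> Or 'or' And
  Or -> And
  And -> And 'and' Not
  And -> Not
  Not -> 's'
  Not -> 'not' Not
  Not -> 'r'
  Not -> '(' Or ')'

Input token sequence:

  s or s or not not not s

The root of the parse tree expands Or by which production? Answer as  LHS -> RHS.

[Or [Or [Or [And [Not s]]] or [And [Not s]]] or [And [Not not [Not not [Not not [Not s]]]]]]

Or -> Or 'or' And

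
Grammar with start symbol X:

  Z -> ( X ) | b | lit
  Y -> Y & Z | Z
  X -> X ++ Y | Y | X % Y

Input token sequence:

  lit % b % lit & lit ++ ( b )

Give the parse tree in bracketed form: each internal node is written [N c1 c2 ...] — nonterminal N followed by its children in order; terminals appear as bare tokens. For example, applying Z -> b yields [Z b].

X
X ++ Y
X % Y ++ Y
X % Y % Y ++ Y
Y % Y % Y ++ Y
Z % Y % Y ++ Y
lit % Y % Y ++ Y
lit % Z % Y ++ Y
lit % b % Y ++ Y
lit % b % Y & Z ++ Y
lit % b % Z & Z ++ Y
lit % b % lit & Z ++ Y
lit % b % lit & lit ++ Y
lit % b % lit & lit ++ Z
lit % b % lit & lit ++ ( X )
lit % b % lit & lit ++ ( Y )
lit % b % lit & lit ++ ( Z )
lit % b % lit & lit ++ ( b )

[X [X [X [X [Y [Z lit]]] % [Y [Z b]]] % [Y [Y [Z lit]] & [Z lit]]] ++ [Y [Z ( [X [Y [Z b]]] )]]]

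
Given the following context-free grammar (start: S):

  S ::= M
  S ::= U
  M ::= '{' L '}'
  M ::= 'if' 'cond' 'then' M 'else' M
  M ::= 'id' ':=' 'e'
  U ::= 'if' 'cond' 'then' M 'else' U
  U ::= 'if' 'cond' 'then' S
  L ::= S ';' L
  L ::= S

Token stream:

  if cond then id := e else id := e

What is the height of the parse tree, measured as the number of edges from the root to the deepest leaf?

[S [M if cond then [M id := e] else [M id := e]]]

3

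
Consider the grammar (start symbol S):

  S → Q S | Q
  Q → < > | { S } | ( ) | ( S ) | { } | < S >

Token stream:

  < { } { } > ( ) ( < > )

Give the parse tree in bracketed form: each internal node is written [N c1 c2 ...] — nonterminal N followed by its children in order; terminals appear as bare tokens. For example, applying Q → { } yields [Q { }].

S
Q S
< S > S
< Q S > S
< { } S > S
< { } Q > S
< { } { } > S
< { } { } > Q S
< { } { } > ( ) S
< { } { } > ( ) Q
< { } { } > ( ) ( S )
< { } { } > ( ) ( Q )
< { } { } > ( ) ( < > )

[S [Q < [S [Q { }] [S [Q { }]]] >] [S [Q ( )] [S [Q ( [S [Q < >]] )]]]]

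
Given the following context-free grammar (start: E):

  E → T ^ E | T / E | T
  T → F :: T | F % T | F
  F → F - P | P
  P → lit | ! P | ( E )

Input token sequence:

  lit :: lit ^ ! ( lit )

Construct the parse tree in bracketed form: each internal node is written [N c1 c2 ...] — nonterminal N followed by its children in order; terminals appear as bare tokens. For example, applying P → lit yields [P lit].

[E [T [F [P lit]] :: [T [F [P lit]]]] ^ [E [T [F [P ! [P ( [E [T [F [P lit]]]] )]]]]]]

E
T ^ E
F :: T ^ E
P :: T ^ E
lit :: T ^ E
lit :: F ^ E
lit :: P ^ E
lit :: lit ^ E
lit :: lit ^ T
lit :: lit ^ F
lit :: lit ^ P
lit :: lit ^ ! P
lit :: lit ^ ! ( E )
lit :: lit ^ ! ( T )
lit :: lit ^ ! ( F )
lit :: lit ^ ! ( P )
lit :: lit ^ ! ( lit )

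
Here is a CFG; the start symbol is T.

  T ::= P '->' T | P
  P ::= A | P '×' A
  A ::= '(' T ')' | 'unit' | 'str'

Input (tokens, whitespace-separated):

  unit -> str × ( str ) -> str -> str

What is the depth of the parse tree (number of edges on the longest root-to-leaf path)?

7

[T [P [A unit]] -> [T [P [P [A str]] × [A ( [T [P [A str]]] )]] -> [T [P [A str]] -> [T [P [A str]]]]]]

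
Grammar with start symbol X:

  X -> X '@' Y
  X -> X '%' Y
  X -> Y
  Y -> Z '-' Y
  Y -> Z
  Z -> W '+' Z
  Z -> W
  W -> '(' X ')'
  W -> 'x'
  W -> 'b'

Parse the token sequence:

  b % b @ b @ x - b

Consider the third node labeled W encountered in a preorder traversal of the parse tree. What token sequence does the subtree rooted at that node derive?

b

[X [X [X [X [Y [Z [W b]]]] % [Y [Z [W b]]]] @ [Y [Z [W b]]]] @ [Y [Z [W x]] - [Y [Z [W b]]]]]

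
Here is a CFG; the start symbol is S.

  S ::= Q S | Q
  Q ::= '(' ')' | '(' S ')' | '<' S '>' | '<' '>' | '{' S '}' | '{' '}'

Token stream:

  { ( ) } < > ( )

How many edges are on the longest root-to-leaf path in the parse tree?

[S [Q { [S [Q ( )]] }] [S [Q < >] [S [Q ( )]]]]

4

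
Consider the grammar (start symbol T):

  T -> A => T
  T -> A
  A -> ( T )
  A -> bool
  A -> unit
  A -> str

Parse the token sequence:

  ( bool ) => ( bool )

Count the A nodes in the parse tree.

4

[T [A ( [T [A bool]] )] => [T [A ( [T [A bool]] )]]]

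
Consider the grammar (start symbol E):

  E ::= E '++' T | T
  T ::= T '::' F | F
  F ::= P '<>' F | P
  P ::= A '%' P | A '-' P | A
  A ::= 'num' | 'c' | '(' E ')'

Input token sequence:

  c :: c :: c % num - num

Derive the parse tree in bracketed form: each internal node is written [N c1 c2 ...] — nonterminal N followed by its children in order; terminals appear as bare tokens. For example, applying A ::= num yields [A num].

[E [T [T [T [F [P [A c]]]] :: [F [P [A c]]]] :: [F [P [A c] % [P [A num] - [P [A num]]]]]]]

E
T
T :: F
T :: F :: F
F :: F :: F
P :: F :: F
A :: F :: F
c :: F :: F
c :: P :: F
c :: A :: F
c :: c :: F
c :: c :: P
c :: c :: A % P
c :: c :: c % P
c :: c :: c % A - P
c :: c :: c % num - P
c :: c :: c % num - A
c :: c :: c % num - num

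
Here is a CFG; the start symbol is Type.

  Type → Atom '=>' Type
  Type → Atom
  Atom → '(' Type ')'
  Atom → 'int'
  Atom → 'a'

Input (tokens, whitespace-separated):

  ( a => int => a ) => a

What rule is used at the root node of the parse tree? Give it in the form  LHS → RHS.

[Type [Atom ( [Type [Atom a] => [Type [Atom int] => [Type [Atom a]]]] )] => [Type [Atom a]]]

Type → Atom '=>' Type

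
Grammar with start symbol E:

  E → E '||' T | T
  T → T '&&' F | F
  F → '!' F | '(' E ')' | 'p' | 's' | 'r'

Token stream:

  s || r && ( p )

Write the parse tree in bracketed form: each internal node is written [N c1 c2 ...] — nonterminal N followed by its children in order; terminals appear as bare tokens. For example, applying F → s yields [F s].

E
E || T
T || T
F || T
s || T
s || T && F
s || F && F
s || r && F
s || r && ( E )
s || r && ( T )
s || r && ( F )
s || r && ( p )

[E [E [T [F s]]] || [T [T [F r]] && [F ( [E [T [F p]]] )]]]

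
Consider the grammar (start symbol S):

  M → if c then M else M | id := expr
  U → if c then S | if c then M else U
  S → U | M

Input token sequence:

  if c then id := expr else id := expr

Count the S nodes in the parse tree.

1

[S [M if c then [M id := expr] else [M id := expr]]]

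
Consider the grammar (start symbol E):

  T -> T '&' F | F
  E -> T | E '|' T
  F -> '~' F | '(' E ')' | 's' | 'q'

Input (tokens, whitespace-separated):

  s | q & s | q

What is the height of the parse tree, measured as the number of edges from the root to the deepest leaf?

[E [E [E [T [F s]]] | [T [T [F q]] & [F s]]] | [T [F q]]]

5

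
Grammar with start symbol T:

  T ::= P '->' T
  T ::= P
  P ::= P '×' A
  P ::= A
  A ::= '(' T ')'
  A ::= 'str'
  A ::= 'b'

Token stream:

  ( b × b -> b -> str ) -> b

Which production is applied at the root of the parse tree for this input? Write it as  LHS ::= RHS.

[T [P [A ( [T [P [P [A b]] × [A b]] -> [T [P [A b]] -> [T [P [A str]]]]] )]] -> [T [P [A b]]]]

T ::= P '->' T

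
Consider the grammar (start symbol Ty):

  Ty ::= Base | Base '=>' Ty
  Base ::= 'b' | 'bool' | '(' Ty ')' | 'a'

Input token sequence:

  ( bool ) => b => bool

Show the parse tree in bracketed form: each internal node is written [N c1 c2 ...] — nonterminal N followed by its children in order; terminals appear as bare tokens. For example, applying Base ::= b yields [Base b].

Ty
Base => Ty
( Ty ) => Ty
( Base ) => Ty
( bool ) => Ty
( bool ) => Base => Ty
( bool ) => b => Ty
( bool ) => b => Base
( bool ) => b => bool

[Ty [Base ( [Ty [Base bool]] )] => [Ty [Base b] => [Ty [Base bool]]]]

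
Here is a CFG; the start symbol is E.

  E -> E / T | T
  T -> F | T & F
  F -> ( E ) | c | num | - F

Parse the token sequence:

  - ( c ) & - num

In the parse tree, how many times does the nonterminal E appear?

2

[E [T [T [F - [F ( [E [T [F c]]] )]]] & [F - [F num]]]]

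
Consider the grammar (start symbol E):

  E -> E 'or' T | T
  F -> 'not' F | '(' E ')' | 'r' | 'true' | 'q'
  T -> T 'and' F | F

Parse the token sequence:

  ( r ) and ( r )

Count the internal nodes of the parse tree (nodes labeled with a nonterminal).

11

[E [T [T [F ( [E [T [F r]]] )]] and [F ( [E [T [F r]]] )]]]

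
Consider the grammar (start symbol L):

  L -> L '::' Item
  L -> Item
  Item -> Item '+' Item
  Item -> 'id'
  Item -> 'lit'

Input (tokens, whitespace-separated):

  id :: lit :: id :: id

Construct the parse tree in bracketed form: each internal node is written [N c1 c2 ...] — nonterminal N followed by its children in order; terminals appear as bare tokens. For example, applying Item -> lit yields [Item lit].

[L [L [L [L [Item id]] :: [Item lit]] :: [Item id]] :: [Item id]]

L
L :: Item
L :: Item :: Item
L :: Item :: Item :: Item
Item :: Item :: Item :: Item
id :: Item :: Item :: Item
id :: lit :: Item :: Item
id :: lit :: id :: Item
id :: lit :: id :: id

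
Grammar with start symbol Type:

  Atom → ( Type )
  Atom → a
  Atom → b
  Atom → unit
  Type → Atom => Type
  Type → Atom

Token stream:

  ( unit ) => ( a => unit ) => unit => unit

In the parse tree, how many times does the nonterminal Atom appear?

[Type [Atom ( [Type [Atom unit]] )] => [Type [Atom ( [Type [Atom a] => [Type [Atom unit]]] )] => [Type [Atom unit] => [Type [Atom unit]]]]]

7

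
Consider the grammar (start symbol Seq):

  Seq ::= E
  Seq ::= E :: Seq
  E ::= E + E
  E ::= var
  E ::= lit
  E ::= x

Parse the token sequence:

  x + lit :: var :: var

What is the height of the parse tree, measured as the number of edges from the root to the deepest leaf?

4

[Seq [E [E x] + [E lit]] :: [Seq [E var] :: [Seq [E var]]]]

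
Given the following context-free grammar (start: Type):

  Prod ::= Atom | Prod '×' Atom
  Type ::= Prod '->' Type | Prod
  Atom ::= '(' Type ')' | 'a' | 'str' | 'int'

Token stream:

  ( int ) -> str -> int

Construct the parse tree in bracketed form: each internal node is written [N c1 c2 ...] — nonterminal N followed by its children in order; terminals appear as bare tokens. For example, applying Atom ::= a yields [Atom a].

[Type [Prod [Atom ( [Type [Prod [Atom int]]] )]] -> [Type [Prod [Atom str]] -> [Type [Prod [Atom int]]]]]

Type
Prod -> Type
Atom -> Type
( Type ) -> Type
( Prod ) -> Type
( Atom ) -> Type
( int ) -> Type
( int ) -> Prod -> Type
( int ) -> Atom -> Type
( int ) -> str -> Type
( int ) -> str -> Prod
( int ) -> str -> Atom
( int ) -> str -> int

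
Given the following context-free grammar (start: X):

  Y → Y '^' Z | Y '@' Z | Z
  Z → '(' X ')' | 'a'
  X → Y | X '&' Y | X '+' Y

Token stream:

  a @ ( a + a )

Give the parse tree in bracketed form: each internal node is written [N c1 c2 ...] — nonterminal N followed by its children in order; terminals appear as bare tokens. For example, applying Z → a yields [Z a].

X
Y
Y @ Z
Z @ Z
a @ Z
a @ ( X )
a @ ( X + Y )
a @ ( Y + Y )
a @ ( Z + Y )
a @ ( a + Y )
a @ ( a + Z )
a @ ( a + a )

[X [Y [Y [Z a]] @ [Z ( [X [X [Y [Z a]]] + [Y [Z a]]] )]]]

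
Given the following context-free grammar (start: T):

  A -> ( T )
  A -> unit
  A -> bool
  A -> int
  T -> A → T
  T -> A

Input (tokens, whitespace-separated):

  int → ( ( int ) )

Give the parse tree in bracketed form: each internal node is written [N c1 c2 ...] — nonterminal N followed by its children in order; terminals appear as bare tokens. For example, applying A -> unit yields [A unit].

T
A → T
int → T
int → A
int → ( T )
int → ( A )
int → ( ( T ) )
int → ( ( A ) )
int → ( ( int ) )

[T [A int] → [T [A ( [T [A ( [T [A int]] )]] )]]]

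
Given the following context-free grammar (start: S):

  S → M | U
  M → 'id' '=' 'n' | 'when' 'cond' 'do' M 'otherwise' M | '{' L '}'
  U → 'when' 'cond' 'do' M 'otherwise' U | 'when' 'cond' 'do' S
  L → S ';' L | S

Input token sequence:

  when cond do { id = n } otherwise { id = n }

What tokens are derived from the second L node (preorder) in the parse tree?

id = n

[S [M when cond do [M { [L [S [M id = n]]] }] otherwise [M { [L [S [M id = n]]] }]]]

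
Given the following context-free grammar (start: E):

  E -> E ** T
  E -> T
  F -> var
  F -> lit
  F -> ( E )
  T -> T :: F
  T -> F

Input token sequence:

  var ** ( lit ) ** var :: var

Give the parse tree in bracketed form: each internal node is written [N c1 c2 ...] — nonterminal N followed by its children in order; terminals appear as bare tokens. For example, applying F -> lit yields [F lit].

E
E ** T
E ** T ** T
T ** T ** T
F ** T ** T
var ** T ** T
var ** F ** T
var ** ( E ) ** T
var ** ( T ) ** T
var ** ( F ) ** T
var ** ( lit ) ** T
var ** ( lit ) ** T :: F
var ** ( lit ) ** F :: F
var ** ( lit ) ** var :: F
var ** ( lit ) ** var :: var

[E [E [E [T [F var]]] ** [T [F ( [E [T [F lit]]] )]]] ** [T [T [F var]] :: [F var]]]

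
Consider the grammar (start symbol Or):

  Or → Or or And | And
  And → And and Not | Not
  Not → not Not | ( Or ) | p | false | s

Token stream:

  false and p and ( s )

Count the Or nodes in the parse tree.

2

[Or [And [And [And [Not false]] and [Not p]] and [Not ( [Or [And [Not s]]] )]]]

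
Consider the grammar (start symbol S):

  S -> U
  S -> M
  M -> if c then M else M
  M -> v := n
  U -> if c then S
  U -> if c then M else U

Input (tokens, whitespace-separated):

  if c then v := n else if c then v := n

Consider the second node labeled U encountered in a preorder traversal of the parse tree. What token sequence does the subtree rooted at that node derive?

if c then v := n

[S [U if c then [M v := n] else [U if c then [S [M v := n]]]]]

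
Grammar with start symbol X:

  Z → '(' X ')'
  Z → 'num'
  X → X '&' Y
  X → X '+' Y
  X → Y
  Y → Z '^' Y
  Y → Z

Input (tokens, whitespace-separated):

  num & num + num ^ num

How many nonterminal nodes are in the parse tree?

[X [X [X [Y [Z num]]] & [Y [Z num]]] + [Y [Z num] ^ [Y [Z num]]]]

11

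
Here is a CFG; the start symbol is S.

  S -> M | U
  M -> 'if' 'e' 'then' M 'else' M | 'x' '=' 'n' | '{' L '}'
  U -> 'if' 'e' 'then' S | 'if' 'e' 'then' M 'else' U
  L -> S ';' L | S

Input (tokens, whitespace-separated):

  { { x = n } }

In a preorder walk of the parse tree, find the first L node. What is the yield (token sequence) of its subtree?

[S [M { [L [S [M { [L [S [M x = n]]] }]]] }]]

{ x = n }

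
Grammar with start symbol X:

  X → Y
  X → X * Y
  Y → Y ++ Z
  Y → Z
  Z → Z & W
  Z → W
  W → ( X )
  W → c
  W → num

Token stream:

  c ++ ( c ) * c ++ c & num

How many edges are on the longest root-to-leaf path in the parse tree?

[X [X [Y [Y [Z [W c]]] ++ [Z [W ( [X [Y [Z [W c]]]] )]]]] * [Y [Y [Z [W c]]] ++ [Z [Z [W c]] & [W num]]]]

9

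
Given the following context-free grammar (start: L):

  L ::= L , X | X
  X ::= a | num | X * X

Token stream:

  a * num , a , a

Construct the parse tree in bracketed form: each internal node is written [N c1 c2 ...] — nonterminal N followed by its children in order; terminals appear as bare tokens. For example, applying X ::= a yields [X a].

L
L , X
L , X , X
X , X , X
X * X , X , X
a * X , X , X
a * num , X , X
a * num , a , X
a * num , a , a

[L [L [L [X [X a] * [X num]]] , [X a]] , [X a]]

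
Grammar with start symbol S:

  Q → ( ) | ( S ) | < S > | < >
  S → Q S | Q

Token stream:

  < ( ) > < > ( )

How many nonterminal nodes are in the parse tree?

8

[S [Q < [S [Q ( )]] >] [S [Q < >] [S [Q ( )]]]]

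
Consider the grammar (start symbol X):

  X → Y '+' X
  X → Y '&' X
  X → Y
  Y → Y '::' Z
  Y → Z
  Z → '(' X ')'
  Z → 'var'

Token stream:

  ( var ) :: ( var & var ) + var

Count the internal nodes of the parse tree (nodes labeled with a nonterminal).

17

[X [Y [Y [Z ( [X [Y [Z var]]] )]] :: [Z ( [X [Y [Z var]] & [X [Y [Z var]]]] )]] + [X [Y [Z var]]]]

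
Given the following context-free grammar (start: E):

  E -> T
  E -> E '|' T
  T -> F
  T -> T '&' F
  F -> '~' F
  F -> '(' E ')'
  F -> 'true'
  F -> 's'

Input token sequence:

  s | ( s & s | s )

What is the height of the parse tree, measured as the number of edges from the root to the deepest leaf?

[E [E [T [F s]]] | [T [F ( [E [E [T [T [F s]] & [F s]]] | [T [F s]]] )]]]

8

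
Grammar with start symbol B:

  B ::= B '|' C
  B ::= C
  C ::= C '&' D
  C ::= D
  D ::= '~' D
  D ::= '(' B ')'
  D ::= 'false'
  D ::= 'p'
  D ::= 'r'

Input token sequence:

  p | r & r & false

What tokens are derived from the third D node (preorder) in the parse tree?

r

[B [B [C [D p]]] | [C [C [C [D r]] & [D r]] & [D false]]]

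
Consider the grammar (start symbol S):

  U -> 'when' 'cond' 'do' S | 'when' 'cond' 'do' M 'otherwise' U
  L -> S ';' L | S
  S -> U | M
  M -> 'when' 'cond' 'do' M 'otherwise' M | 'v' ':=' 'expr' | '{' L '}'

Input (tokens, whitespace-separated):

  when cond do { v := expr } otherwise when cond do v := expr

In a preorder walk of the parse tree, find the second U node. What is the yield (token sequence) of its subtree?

when cond do v := expr

[S [U when cond do [M { [L [S [M v := expr]]] }] otherwise [U when cond do [S [M v := expr]]]]]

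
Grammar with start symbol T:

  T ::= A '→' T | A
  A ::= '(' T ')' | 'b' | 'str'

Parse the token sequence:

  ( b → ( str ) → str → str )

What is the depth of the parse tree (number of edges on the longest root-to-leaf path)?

[T [A ( [T [A b] → [T [A ( [T [A str]] )] → [T [A str] → [T [A str]]]]] )]]

7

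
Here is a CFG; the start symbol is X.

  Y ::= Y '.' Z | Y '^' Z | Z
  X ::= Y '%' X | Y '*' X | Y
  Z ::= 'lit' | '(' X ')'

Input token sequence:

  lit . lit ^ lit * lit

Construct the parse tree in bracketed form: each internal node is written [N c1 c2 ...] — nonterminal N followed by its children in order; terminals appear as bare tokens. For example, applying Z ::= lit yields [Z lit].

[X [Y [Y [Y [Z lit]] . [Z lit]] ^ [Z lit]] * [X [Y [Z lit]]]]

X
Y * X
Y ^ Z * X
Y . Z ^ Z * X
Z . Z ^ Z * X
lit . Z ^ Z * X
lit . lit ^ Z * X
lit . lit ^ lit * X
lit . lit ^ lit * Y
lit . lit ^ lit * Z
lit . lit ^ lit * lit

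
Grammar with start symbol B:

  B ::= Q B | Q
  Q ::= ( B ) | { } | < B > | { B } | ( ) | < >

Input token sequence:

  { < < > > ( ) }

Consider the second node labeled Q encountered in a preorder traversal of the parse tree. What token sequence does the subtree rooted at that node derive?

< < > >

[B [Q { [B [Q < [B [Q < >]] >] [B [Q ( )]]] }]]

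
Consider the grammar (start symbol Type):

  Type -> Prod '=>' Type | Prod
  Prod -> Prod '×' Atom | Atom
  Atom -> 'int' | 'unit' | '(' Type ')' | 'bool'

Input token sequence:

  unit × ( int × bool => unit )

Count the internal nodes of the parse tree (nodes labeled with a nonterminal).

13

[Type [Prod [Prod [Atom unit]] × [Atom ( [Type [Prod [Prod [Atom int]] × [Atom bool]] => [Type [Prod [Atom unit]]]] )]]]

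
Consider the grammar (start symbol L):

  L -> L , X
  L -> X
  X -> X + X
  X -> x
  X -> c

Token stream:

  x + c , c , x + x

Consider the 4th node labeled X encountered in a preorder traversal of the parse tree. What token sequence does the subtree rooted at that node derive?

c

[L [L [L [X [X x] + [X c]]] , [X c]] , [X [X x] + [X x]]]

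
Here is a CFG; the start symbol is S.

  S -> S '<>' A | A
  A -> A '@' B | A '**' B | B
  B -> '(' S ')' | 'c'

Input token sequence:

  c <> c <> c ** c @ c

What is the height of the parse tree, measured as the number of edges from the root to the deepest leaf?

5

[S [S [S [A [B c]]] <> [A [B c]]] <> [A [A [A [B c]] ** [B c]] @ [B c]]]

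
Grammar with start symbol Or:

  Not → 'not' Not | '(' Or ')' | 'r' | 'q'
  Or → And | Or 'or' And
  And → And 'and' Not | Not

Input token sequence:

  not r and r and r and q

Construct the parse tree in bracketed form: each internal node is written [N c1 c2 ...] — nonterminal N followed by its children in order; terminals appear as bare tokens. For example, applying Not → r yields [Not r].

[Or [And [And [And [And [Not not [Not r]]] and [Not r]] and [Not r]] and [Not q]]]

Or
And
And and Not
And and Not and Not
And and Not and Not and Not
Not and Not and Not and Not
not Not and Not and Not and Not
not r and Not and Not and Not
not r and r and Not and Not
not r and r and r and Not
not r and r and r and q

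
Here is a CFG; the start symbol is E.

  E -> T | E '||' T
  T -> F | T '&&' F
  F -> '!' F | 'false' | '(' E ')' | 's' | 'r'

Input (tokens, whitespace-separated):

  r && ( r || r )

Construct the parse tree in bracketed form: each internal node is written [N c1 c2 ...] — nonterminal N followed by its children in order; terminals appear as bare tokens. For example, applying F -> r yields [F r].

E
T
T && F
F && F
r && F
r && ( E )
r && ( E || T )
r && ( T || T )
r && ( F || T )
r && ( r || T )
r && ( r || F )
r && ( r || r )

[E [T [T [F r]] && [F ( [E [E [T [F r]]] || [T [F r]]] )]]]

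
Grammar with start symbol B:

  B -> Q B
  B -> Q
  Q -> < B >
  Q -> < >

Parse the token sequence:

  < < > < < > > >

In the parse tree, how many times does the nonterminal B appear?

4

[B [Q < [B [Q < >] [B [Q < [B [Q < >]] >]]] >]]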